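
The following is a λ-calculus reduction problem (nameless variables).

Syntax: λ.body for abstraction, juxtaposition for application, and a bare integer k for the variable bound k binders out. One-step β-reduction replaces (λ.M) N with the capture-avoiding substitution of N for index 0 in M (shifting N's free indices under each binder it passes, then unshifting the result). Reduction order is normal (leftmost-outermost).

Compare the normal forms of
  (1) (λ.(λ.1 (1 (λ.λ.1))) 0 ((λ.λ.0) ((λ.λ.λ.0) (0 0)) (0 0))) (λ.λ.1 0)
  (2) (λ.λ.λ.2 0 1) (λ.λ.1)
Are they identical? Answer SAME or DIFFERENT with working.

Term A:
  start: (λ.(λ.1 (1 (λ.λ.1))) 0 ((λ.λ.0) ((λ.λ.λ.0) (0 0)) (0 0))) (λ.λ.1 0)
  step 1: (λ.(λ.λ.1 0) ((λ.λ.1 0) (λ.λ.1))) (λ.λ.1 0) ((λ.λ.0) ((λ.λ.λ.0) ((λ.λ.1 0) (λ.λ.1 0))) ((λ.λ.1 0) (λ.λ.1 0)))
  step 2: (λ.λ.1 0) ((λ.λ.1 0) (λ.λ.1)) ((λ.λ.0) ((λ.λ.λ.0) ((λ.λ.1 0) (λ.λ.1 0))) ((λ.λ.1 0) (λ.λ.1 0)))
  step 3: (λ.(λ.λ.1 0) (λ.λ.1) 0) ((λ.λ.0) ((λ.λ.λ.0) ((λ.λ.1 0) (λ.λ.1 0))) ((λ.λ.1 0) (λ.λ.1 0)))
  step 4: (λ.λ.1 0) (λ.λ.1) ((λ.λ.0) ((λ.λ.λ.0) ((λ.λ.1 0) (λ.λ.1 0))) ((λ.λ.1 0) (λ.λ.1 0)))
  step 5: (λ.(λ.λ.1) 0) ((λ.λ.0) ((λ.λ.λ.0) ((λ.λ.1 0) (λ.λ.1 0))) ((λ.λ.1 0) (λ.λ.1 0)))
  step 6: (λ.λ.1) ((λ.λ.0) ((λ.λ.λ.0) ((λ.λ.1 0) (λ.λ.1 0))) ((λ.λ.1 0) (λ.λ.1 0)))
  step 7: λ.(λ.λ.0) ((λ.λ.λ.0) ((λ.λ.1 0) (λ.λ.1 0))) ((λ.λ.1 0) (λ.λ.1 0))
  step 8: λ.(λ.0) ((λ.λ.1 0) (λ.λ.1 0))
  step 9: λ.(λ.λ.1 0) (λ.λ.1 0)
  step 10: λ.λ.(λ.λ.1 0) 0
  step 11: λ.λ.λ.1 0

Term B:
  start: (λ.λ.λ.2 0 1) (λ.λ.1)
  step 1: λ.λ.(λ.λ.1) 0 1
  step 2: λ.λ.(λ.1) 1
  step 3: λ.λ.0

Answer: DIFFERENT — A ⇓ λ.λ.λ.1 0, B ⇓ λ.λ.0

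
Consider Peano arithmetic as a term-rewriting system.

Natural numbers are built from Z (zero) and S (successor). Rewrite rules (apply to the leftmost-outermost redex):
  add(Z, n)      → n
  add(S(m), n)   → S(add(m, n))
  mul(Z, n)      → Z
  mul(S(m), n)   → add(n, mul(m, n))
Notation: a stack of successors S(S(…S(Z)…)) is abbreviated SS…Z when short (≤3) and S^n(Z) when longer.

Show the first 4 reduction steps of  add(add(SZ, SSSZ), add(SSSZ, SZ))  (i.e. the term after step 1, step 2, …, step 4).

  start: add(add(SZ, SSSZ), add(SSSZ, SZ))
  step 1: add(S(add(Z, SSSZ)), add(SSSZ, SZ))
  step 2: S(add(add(Z, SSSZ), add(SSSZ, SZ)))
  step 3: S(add(SSSZ, add(SSSZ, SZ)))
  step 4: S(S(add(SSZ, add(SSSZ, SZ))))

Answer: after 4 steps: S(S(add(SSZ, add(SSSZ, SZ))))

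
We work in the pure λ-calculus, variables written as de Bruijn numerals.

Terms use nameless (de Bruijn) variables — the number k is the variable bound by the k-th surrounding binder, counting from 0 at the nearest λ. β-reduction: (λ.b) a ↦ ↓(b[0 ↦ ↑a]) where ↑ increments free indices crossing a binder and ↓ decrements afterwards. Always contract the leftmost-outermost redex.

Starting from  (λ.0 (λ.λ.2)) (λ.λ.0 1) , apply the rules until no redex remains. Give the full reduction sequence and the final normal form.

  start: (λ.0 (λ.λ.2)) (λ.λ.0 1)
  [1] (λ.λ.0 1) (λ.λ.λ.λ.0 1)
  [2] λ.0 (λ.λ.λ.λ.0 1)

Answer: normal form = λ.0 (λ.λ.λ.λ.0 1)  (in 2 steps)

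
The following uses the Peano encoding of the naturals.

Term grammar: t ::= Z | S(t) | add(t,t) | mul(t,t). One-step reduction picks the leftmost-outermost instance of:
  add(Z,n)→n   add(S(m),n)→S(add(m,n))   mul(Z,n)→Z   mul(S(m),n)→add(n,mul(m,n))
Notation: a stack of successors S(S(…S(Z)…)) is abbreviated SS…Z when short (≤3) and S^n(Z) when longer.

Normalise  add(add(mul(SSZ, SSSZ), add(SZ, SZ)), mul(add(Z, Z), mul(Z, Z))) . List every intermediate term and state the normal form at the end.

  start: add(add(mul(SSZ, SSSZ), add(SZ, SZ)), mul(add(Z, Z), mul(Z, Z)))
  [1] add(add(add(SSSZ, mul(SZ, SSSZ)), add(SZ, SZ)), mul(add(Z, Z), mul(Z, Z)))
  [2] add(add(S(add(SSZ, mul(SZ, SSSZ))), add(SZ, SZ)), mul(add(Z, Z), mul(Z, Z)))
  [3] add(S(add(add(SSZ, mul(SZ, SSSZ)), add(SZ, SZ))), mul(add(Z, Z), mul(Z, Z)))
  [4] S(add(add(add(SSZ, mul(SZ, SSSZ)), add(SZ, SZ)), mul(add(Z, Z), mul(Z, Z))))
  [5] S(add(add(S(add(SZ, mul(SZ, SSSZ))), add(SZ, SZ)), mul(add(Z, Z), mul(Z, Z))))
  [6] S(add(S(add(add(SZ, mul(SZ, SSSZ)), add(SZ, SZ))), mul(add(Z, Z), mul(Z, Z))))
  [7] S(S(add(add(add(SZ, mul(SZ, SSSZ)), add(SZ, SZ)), mul(add(Z, Z), mul(Z, Z)))))
  [8] S(S(add(add(S(add(Z, mul(SZ, SSSZ))), add(SZ, SZ)), mul(add(Z, Z), mul(Z, Z)))))
  [9] S(S(add(S(add(add(Z, mul(SZ, SSSZ)), add(SZ, SZ))), mul(add(Z, Z), mul(Z, Z)))))
  [10] S(S(S(add(add(add(Z, mul(SZ, SSSZ)), add(SZ, SZ)), mul(add(Z, Z), mul(Z, Z))))))
  [11] S(S(S(add(add(mul(SZ, SSSZ), add(SZ, SZ)), mul(add(Z, Z), mul(Z, Z))))))
  [12] S(S(S(add(add(add(SSSZ, mul(Z, SSSZ)), add(SZ, SZ)), mul(add(Z, Z), mul(Z, Z))))))
  [13] S(S(S(add(add(S(add(SSZ, mul(Z, SSSZ))), add(SZ, SZ)), mul(add(Z, Z), mul(Z, Z))))))
  [14] S(S(S(add(S(add(add(SSZ, mul(Z, SSSZ)), add(SZ, SZ))), mul(add(Z, Z), mul(Z, Z))))))
  [15] S(S(S(S(add(add(add(SSZ, mul(Z, SSSZ)), add(SZ, SZ)), mul(add(Z, Z), mul(Z, Z)))))))
  [16] S(S(S(S(add(add(S(add(SZ, mul(Z, SSSZ))), add(SZ, SZ)), mul(add(Z, Z), mul(Z, Z)))))))
  [17] S(S(S(S(add(S(add(add(SZ, mul(Z, SSSZ)), add(SZ, SZ))), mul(add(Z, Z), mul(Z, Z)))))))
  [18] S(S(S(S(S(add(add(add(SZ, mul(Z, SSSZ)), add(SZ, SZ)), mul(add(Z, Z), mul(Z, Z))))))))
  [19] S(S(S(S(S(add(add(S(add(Z, mul(Z, SSSZ))), add(SZ, SZ)), mul(add(Z, Z), mul(Z, Z))))))))
  [20] S(S(S(S(S(add(S(add(add(Z, mul(Z, SSSZ)), add(SZ, SZ))), mul(add(Z, Z), mul(Z, Z))))))))
  [21] S(S(S(S(S(S(add(add(add(Z, mul(Z, SSSZ)), add(SZ, SZ)), mul(add(Z, Z), mul(Z, Z)))))))))
  [22] S(S(S(S(S(S(add(add(mul(Z, SSSZ), add(SZ, SZ)), mul(add(Z, Z), mul(Z, Z)))))))))
  [23] S(S(S(S(S(S(add(add(Z, add(SZ, SZ)), mul(add(Z, Z), mul(Z, Z)))))))))
  [24] S(S(S(S(S(S(add(add(SZ, SZ), mul(add(Z, Z), mul(Z, Z)))))))))
  [25] S(S(S(S(S(S(add(S(add(Z, SZ)), mul(add(Z, Z), mul(Z, Z)))))))))
  [26] S(S(S(S(S(S(S(add(add(Z, SZ), mul(add(Z, Z), mul(Z, Z))))))))))
  [27] S(S(S(S(S(S(S(add(SZ, mul(add(Z, Z), mul(Z, Z))))))))))
  [28] S(S(S(S(S(S(S(S(add(Z, mul(add(Z, Z), mul(Z, Z)))))))))))
  [29] S(S(S(S(S(S(S(S(mul(add(Z, Z), mul(Z, Z))))))))))
  [30] S(S(S(S(S(S(S(S(mul(Z, mul(Z, Z))))))))))
  [31] S^8(Z)

Answer: normal form = S^8(Z)  (in 31 steps)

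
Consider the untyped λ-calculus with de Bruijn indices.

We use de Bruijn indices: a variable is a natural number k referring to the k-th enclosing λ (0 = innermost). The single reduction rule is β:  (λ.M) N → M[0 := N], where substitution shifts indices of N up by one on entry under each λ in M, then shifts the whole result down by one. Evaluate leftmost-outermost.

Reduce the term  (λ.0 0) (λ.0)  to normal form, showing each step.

Answer: normal form = λ.0  (in 2 steps)

Reduction:
  start: (λ.0 0) (λ.0)
  →1  (λ.0) (λ.0)
  →2  λ.0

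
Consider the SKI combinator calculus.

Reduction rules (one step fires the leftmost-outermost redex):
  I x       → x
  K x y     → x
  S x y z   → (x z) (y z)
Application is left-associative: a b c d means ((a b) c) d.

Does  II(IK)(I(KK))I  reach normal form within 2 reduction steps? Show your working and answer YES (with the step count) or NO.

  start: II(IK)(I(KK))I
  [1] I(IK)(I(KK))I
  [2] IK(I(KK))I

Answer: NO — after 2 steps the term is IK(I(KK))I, not yet normal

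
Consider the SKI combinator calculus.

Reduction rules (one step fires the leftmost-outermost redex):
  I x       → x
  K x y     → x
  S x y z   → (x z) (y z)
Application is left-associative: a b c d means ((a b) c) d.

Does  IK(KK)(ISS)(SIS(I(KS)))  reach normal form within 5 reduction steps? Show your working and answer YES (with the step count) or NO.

Answer: YES — reaches normal form K in 3 ≤ 5 steps

Working:
  start: IK(KK)(ISS)(SIS(I(KS)))
  step 1: K(KK)(ISS)(SIS(I(KS)))
  step 2: KK(SIS(I(KS)))
  step 3: K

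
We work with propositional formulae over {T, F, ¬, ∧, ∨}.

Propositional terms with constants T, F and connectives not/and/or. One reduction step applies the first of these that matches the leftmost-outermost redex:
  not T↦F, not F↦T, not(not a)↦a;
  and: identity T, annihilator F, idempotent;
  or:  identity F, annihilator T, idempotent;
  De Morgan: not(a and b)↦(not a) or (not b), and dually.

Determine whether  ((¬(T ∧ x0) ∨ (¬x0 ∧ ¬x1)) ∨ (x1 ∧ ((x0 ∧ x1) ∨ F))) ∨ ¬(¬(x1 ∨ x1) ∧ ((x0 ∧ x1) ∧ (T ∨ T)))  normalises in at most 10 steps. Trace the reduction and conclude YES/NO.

Answer: NO — after 10 steps the term is ((¬x0 ∨ (¬x0 ∧ ¬x1)) ∨ (x1 ∧ (x0 ∧ x1))) ∨ (x1 ∨ ((¬x0 ∨ ¬x1) ∨ (¬T ∧ ¬T))), not yet normal

Reduction:
  start: ((¬(T ∧ x0) ∨ (¬x0 ∧ ¬x1)) ∨ (x1 ∧ ((x0 ∧ x1) ∨ F))) ∨ ¬(¬(x1 ∨ x1) ∧ ((x0 ∧ x1) ∧ (T ∨ T)))
  →1  (((¬T ∨ ¬x0) ∨ (¬x0 ∧ ¬x1)) ∨ (x1 ∧ ((x0 ∧ x1) ∨ F))) ∨ ¬(¬(x1 ∨ x1) ∧ ((x0 ∧ x1) ∧ (T ∨ T)))
  →2  (((F ∨ ¬x0) ∨ (¬x0 ∧ ¬x1)) ∨ (x1 ∧ ((x0 ∧ x1) ∨ F))) ∨ ¬(¬(x1 ∨ x1) ∧ ((x0 ∧ x1) ∧ (T ∨ T)))
  →3  ((¬x0 ∨ (¬x0 ∧ ¬x1)) ∨ (x1 ∧ ((x0 ∧ x1) ∨ F))) ∨ ¬(¬(x1 ∨ x1) ∧ ((x0 ∧ x1) ∧ (T ∨ T)))
  →4  ((¬x0 ∨ (¬x0 ∧ ¬x1)) ∨ (x1 ∧ (x0 ∧ x1))) ∨ ¬(¬(x1 ∨ x1) ∧ ((x0 ∧ x1) ∧ (T ∨ T)))
  →5  ((¬x0 ∨ (¬x0 ∧ ¬x1)) ∨ (x1 ∧ (x0 ∧ x1))) ∨ (¬¬(x1 ∨ x1) ∨ ¬((x0 ∧ x1) ∧ (T ∨ T)))
  →6  ((¬x0 ∨ (¬x0 ∧ ¬x1)) ∨ (x1 ∧ (x0 ∧ x1))) ∨ ((x1 ∨ x1) ∨ ¬((x0 ∧ x1) ∧ (T ∨ T)))
  →7  ((¬x0 ∨ (¬x0 ∧ ¬x1)) ∨ (x1 ∧ (x0 ∧ x1))) ∨ (x1 ∨ ¬((x0 ∧ x1) ∧ (T ∨ T)))
  →8  ((¬x0 ∨ (¬x0 ∧ ¬x1)) ∨ (x1 ∧ (x0 ∧ x1))) ∨ (x1 ∨ (¬(x0 ∧ x1) ∨ ¬(T ∨ T)))
  →9  ((¬x0 ∨ (¬x0 ∧ ¬x1)) ∨ (x1 ∧ (x0 ∧ x1))) ∨ (x1 ∨ ((¬x0 ∨ ¬x1) ∨ ¬(T ∨ T)))
  →10  ((¬x0 ∨ (¬x0 ∧ ¬x1)) ∨ (x1 ∧ (x0 ∧ x1))) ∨ (x1 ∨ ((¬x0 ∨ ¬x1) ∨ (¬T ∧ ¬T)))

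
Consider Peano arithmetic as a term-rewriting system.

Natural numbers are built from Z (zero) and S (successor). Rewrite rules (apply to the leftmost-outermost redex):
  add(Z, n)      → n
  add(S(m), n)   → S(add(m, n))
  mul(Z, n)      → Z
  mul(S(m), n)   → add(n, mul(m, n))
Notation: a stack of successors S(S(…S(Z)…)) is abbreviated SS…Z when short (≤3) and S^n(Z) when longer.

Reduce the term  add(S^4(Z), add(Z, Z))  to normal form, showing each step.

Answer: normal form = S^4(Z)  (in 6 steps)

Working:
  start: add(S^4(Z), add(Z, Z))
  [1] S(add(SSSZ, add(Z, Z)))
  [2] S(S(add(SSZ, add(Z, Z))))
  [3] S(S(S(add(SZ, add(Z, Z)))))
  [4] S(S(S(S(add(Z, add(Z, Z))))))
  [5] S(S(S(S(add(Z, Z)))))
  [6] S^4(Z)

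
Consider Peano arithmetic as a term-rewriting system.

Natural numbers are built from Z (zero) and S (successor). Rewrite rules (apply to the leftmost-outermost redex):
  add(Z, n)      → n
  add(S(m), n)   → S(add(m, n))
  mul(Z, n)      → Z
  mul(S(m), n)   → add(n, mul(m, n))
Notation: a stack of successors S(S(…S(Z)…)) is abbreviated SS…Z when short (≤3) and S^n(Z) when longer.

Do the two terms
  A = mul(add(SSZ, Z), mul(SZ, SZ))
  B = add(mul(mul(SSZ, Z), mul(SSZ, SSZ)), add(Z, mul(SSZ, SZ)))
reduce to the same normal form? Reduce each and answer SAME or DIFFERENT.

Answer: SAME — A ⇓ SSZ, B ⇓ SSZ

Derivation:
Term A:
  start: mul(add(SSZ, Z), mul(SZ, SZ))
  step 1: mul(S(add(SZ, Z)), mul(SZ, SZ))
  step 2: add(mul(SZ, SZ), mul(add(SZ, Z), mul(SZ, SZ)))
  step 3: add(add(SZ, mul(Z, SZ)), mul(add(SZ, Z), mul(SZ, SZ)))
  step 4: add(S(add(Z, mul(Z, SZ))), mul(add(SZ, Z), mul(SZ, SZ)))
  step 5: S(add(add(Z, mul(Z, SZ)), mul(add(SZ, Z), mul(SZ, SZ))))
  step 6: S(add(mul(Z, SZ), mul(add(SZ, Z), mul(SZ, SZ))))
  step 7: S(add(Z, mul(add(SZ, Z), mul(SZ, SZ))))
  step 8: S(mul(add(SZ, Z), mul(SZ, SZ)))
  step 9: S(mul(S(add(Z, Z)), mul(SZ, SZ)))
  step 10: S(add(mul(SZ, SZ), mul(add(Z, Z), mul(SZ, SZ))))
  step 11: S(add(add(SZ, mul(Z, SZ)), mul(add(Z, Z), mul(SZ, SZ))))
  step 12: S(add(S(add(Z, mul(Z, SZ))), mul(add(Z, Z), mul(SZ, SZ))))
  step 13: S(S(add(add(Z, mul(Z, SZ)), mul(add(Z, Z), mul(SZ, SZ)))))
  step 14: S(S(add(mul(Z, SZ), mul(add(Z, Z), mul(SZ, SZ)))))
  step 15: S(S(add(Z, mul(add(Z, Z), mul(SZ, SZ)))))
  step 16: S(S(mul(add(Z, Z), mul(SZ, SZ))))
  step 17: S(S(mul(Z, mul(SZ, SZ))))
  step 18: SSZ

Term B:
  start: add(mul(mul(SSZ, Z), mul(SSZ, SSZ)), add(Z, mul(SSZ, SZ)))
  step 1: add(mul(add(Z, mul(SZ, Z)), mul(SSZ, SSZ)), add(Z, mul(SSZ, SZ)))
  step 2: add(mul(mul(SZ, Z), mul(SSZ, SSZ)), add(Z, mul(SSZ, SZ)))
  step 3: add(mul(add(Z, mul(Z, Z)), mul(SSZ, SSZ)), add(Z, mul(SSZ, SZ)))
  step 4: add(mul(mul(Z, Z), mul(SSZ, SSZ)), add(Z, mul(SSZ, SZ)))
  step 5: add(mul(Z, mul(SSZ, SSZ)), add(Z, mul(SSZ, SZ)))
  step 6: add(Z, add(Z, mul(SSZ, SZ)))
  step 7: add(Z, mul(SSZ, SZ))
  step 8: mul(SSZ, SZ)
  step 9: add(SZ, mul(SZ, SZ))
  step 10: S(add(Z, mul(SZ, SZ)))
  step 11: S(mul(SZ, SZ))
  step 12: S(add(SZ, mul(Z, SZ)))
  step 13: S(S(add(Z, mul(Z, SZ))))
  step 14: S(S(mul(Z, SZ)))
  step 15: SSZ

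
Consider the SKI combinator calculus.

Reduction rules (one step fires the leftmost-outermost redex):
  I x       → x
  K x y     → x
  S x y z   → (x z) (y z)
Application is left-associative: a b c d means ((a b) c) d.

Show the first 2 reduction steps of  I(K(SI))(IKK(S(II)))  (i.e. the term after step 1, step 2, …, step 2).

Answer: after 2 steps: SI

Derivation:
  start: I(K(SI))(IKK(S(II)))
  step 1: K(SI)(IKK(S(II)))
  step 2: SI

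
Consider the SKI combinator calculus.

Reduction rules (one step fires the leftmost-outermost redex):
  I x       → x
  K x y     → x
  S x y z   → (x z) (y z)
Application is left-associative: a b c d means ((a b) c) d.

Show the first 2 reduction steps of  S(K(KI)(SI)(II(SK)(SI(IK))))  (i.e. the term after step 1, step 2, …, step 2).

Answer: after 2 steps: SI

Derivation:
  start: S(K(KI)(SI)(II(SK)(SI(IK))))
  [1] S(KI(II(SK)(SI(IK))))
  [2] SI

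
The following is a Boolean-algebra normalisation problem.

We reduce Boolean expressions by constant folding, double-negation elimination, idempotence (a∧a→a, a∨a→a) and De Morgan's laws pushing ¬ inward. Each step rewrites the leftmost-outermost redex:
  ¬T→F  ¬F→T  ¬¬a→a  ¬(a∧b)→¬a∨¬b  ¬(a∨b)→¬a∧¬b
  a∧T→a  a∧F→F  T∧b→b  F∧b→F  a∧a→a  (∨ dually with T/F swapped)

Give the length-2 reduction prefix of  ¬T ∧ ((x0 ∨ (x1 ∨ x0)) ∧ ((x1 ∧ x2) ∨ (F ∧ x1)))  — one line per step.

  start: ¬T ∧ ((x0 ∨ (x1 ∨ x0)) ∧ ((x1 ∧ x2) ∨ (F ∧ x1)))
  →1  F ∧ ((x0 ∨ (x1 ∨ x0)) ∧ ((x1 ∧ x2) ∨ (F ∧ x1)))
  →2  F

Answer: after 2 steps: F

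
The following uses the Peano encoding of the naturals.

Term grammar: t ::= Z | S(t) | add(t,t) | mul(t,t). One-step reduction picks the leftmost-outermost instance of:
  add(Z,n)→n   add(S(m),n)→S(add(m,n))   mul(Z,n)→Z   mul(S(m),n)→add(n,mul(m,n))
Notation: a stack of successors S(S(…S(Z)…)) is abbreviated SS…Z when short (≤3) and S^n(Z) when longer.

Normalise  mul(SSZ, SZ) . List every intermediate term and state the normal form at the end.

  start: mul(SSZ, SZ)
  step 1: add(SZ, mul(SZ, SZ))
  step 2: S(add(Z, mul(SZ, SZ)))
  step 3: S(mul(SZ, SZ))
  step 4: S(add(SZ, mul(Z, SZ)))
  step 5: S(S(add(Z, mul(Z, SZ))))
  step 6: S(S(mul(Z, SZ)))
  step 7: SSZ

Answer: normal form = SSZ  (in 7 steps)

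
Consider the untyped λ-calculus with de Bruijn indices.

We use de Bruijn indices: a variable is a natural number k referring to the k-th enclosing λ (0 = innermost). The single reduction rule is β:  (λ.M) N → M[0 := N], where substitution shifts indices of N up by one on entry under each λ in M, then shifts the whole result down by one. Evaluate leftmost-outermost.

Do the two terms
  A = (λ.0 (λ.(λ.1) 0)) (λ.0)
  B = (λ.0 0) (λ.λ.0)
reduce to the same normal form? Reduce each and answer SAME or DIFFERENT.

Term A:
  start: (λ.0 (λ.(λ.1) 0)) (λ.0)
  →1  (λ.0) (λ.(λ.1) 0)
  →2  λ.(λ.1) 0
  →3  λ.0

Term B:
  start: (λ.0 0) (λ.λ.0)
  →1  (λ.λ.0) (λ.λ.0)
  →2  λ.0

Answer: SAME — A ⇓ λ.0, B ⇓ λ.0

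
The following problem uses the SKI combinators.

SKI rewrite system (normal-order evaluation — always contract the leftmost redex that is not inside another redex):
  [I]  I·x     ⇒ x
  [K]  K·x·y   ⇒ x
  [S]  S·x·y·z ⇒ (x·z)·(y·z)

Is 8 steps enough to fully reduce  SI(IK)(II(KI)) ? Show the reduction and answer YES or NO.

  start: SI(IK)(II(KI))
  →1  I(II(KI))(IK(II(KI)))
  →2  II(KI)(IK(II(KI)))
  →3  I(KI)(IK(II(KI)))
  →4  KI(IK(II(KI)))
  →5  I

Answer: YES — reaches normal form I in 5 ≤ 8 steps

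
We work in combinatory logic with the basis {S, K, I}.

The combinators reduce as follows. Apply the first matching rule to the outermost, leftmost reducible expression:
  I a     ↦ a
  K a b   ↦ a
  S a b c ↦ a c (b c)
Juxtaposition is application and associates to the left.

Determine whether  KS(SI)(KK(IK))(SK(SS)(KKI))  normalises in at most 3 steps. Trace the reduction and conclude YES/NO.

  start: KS(SI)(KK(IK))(SK(SS)(KKI))
  →1  S(KK(IK))(SK(SS)(KKI))
  →2  SK(SK(SS)(KKI))
  →3  SK(K(KKI)(SS(KKI)))

Answer: NO — after 3 steps the term is SK(K(KKI)(SS(KKI))), not yet normal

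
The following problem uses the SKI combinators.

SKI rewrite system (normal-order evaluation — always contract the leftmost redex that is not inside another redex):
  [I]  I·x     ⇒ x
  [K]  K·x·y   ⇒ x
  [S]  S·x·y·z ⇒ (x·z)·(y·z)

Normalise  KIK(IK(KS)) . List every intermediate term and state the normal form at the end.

  start: KIK(IK(KS))
  →1  I(IK(KS))
  →2  IK(KS)
  →3  K(KS)

Answer: normal form = K(KS)  (in 3 steps)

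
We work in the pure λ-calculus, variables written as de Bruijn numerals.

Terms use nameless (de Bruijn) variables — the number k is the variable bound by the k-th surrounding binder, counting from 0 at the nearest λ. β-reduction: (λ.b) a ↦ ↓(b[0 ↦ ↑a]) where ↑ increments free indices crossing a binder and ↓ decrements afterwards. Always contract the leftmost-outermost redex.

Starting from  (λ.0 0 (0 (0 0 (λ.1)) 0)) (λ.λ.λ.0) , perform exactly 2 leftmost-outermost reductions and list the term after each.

  start: (λ.0 0 (0 (0 0 (λ.1)) 0)) (λ.λ.λ.0)
  →1  (λ.λ.λ.0) (λ.λ.λ.0) ((λ.λ.λ.0) ((λ.λ.λ.0) (λ.λ.λ.0) (λ.λ.λ.λ.0)) (λ.λ.λ.0))
  →2  (λ.λ.0) ((λ.λ.λ.0) ((λ.λ.λ.0) (λ.λ.λ.0) (λ.λ.λ.λ.0)) (λ.λ.λ.0))

Answer: after 2 steps: (λ.λ.0) ((λ.λ.λ.0) ((λ.λ.λ.0) (λ.λ.λ.0) (λ.λ.λ.λ.0)) (λ.λ.λ.0))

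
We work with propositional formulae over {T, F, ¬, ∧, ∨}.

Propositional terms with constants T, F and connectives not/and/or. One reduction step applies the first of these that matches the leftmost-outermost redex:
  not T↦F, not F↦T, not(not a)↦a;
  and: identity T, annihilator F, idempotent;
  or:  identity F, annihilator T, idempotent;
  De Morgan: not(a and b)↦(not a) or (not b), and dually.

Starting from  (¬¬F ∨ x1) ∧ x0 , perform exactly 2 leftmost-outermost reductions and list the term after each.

Answer: after 2 steps: x1 ∧ x0

Reduction:
  start: (¬¬F ∨ x1) ∧ x0
  →1  (F ∨ x1) ∧ x0
  →2  x1 ∧ x0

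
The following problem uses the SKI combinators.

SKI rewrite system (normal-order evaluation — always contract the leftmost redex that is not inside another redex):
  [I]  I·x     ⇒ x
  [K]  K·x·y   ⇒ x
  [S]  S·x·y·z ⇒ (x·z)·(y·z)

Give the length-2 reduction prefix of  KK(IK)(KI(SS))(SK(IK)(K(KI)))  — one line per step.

  start: KK(IK)(KI(SS))(SK(IK)(K(KI)))
  step 1: K(KI(SS))(SK(IK)(K(KI)))
  step 2: KI(SS)

Answer: after 2 steps: KI(SS)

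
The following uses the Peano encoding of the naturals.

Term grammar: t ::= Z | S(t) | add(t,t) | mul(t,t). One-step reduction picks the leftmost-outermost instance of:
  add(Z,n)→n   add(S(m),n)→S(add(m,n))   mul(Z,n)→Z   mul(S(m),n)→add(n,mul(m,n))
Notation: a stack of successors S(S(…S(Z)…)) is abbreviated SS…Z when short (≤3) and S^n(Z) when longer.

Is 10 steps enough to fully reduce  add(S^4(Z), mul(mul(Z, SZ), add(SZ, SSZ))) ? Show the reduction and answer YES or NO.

Answer: YES — reaches normal form S^4(Z) in 7 ≤ 10 steps

Working:
  start: add(S^4(Z), mul(mul(Z, SZ), add(SZ, SSZ)))
  [1] S(add(SSSZ, mul(mul(Z, SZ), add(SZ, SSZ))))
  [2] S(S(add(SSZ, mul(mul(Z, SZ), add(SZ, SSZ)))))
  [3] S(S(S(add(SZ, mul(mul(Z, SZ), add(SZ, SSZ))))))
  [4] S(S(S(S(add(Z, mul(mul(Z, SZ), add(SZ, SSZ)))))))
  [5] S(S(S(S(mul(mul(Z, SZ), add(SZ, SSZ))))))
  [6] S(S(S(S(mul(Z, add(SZ, SSZ))))))
  [7] S^4(Z)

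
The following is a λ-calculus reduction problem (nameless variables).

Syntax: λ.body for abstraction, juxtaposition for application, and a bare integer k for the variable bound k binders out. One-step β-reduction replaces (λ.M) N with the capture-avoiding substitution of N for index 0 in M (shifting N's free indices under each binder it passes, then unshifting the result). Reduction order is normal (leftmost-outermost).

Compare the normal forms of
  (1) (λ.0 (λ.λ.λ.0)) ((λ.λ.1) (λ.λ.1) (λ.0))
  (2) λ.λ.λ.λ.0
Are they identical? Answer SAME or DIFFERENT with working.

Term A:
  start: (λ.0 (λ.λ.λ.0)) ((λ.λ.1) (λ.λ.1) (λ.0))
  [1] (λ.λ.1) (λ.λ.1) (λ.0) (λ.λ.λ.0)
  [2] (λ.λ.λ.1) (λ.0) (λ.λ.λ.0)
  [3] (λ.λ.1) (λ.λ.λ.0)
  [4] λ.λ.λ.λ.0

Term B:
  start: λ.λ.λ.λ.0

Answer: SAME — A ⇓ λ.λ.λ.λ.0, B ⇓ λ.λ.λ.λ.0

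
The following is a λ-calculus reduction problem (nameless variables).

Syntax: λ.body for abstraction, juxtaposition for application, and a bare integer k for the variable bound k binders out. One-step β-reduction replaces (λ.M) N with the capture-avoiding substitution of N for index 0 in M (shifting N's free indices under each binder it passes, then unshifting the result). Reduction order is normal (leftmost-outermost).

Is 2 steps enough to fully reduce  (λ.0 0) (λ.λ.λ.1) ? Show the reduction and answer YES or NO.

Answer: YES — reaches normal form λ.λ.1 in 2 ≤ 2 steps

Working:
  start: (λ.0 0) (λ.λ.λ.1)
  [1] (λ.λ.λ.1) (λ.λ.λ.1)
  [2] λ.λ.1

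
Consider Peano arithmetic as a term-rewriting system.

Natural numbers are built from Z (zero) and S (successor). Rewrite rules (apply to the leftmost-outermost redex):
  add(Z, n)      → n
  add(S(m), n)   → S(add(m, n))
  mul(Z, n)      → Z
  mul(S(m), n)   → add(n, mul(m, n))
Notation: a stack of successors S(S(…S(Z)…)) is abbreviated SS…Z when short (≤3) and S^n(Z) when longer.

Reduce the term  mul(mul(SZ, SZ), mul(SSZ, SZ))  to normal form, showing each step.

  start: mul(mul(SZ, SZ), mul(SSZ, SZ))
  →1  mul(add(SZ, mul(Z, SZ)), mul(SSZ, SZ))
  →2  mul(S(add(Z, mul(Z, SZ))), mul(SSZ, SZ))
  →3  add(mul(SSZ, SZ), mul(add(Z, mul(Z, SZ)), mul(SSZ, SZ)))
  →4  add(add(SZ, mul(SZ, SZ)), mul(add(Z, mul(Z, SZ)), mul(SSZ, SZ)))
  →5  add(S(add(Z, mul(SZ, SZ))), mul(add(Z, mul(Z, SZ)), mul(SSZ, SZ)))
  →6  S(add(add(Z, mul(SZ, SZ)), mul(add(Z, mul(Z, SZ)), mul(SSZ, SZ))))
  →7  S(add(mul(SZ, SZ), mul(add(Z, mul(Z, SZ)), mul(SSZ, SZ))))
  →8  S(add(add(SZ, mul(Z, SZ)), mul(add(Z, mul(Z, SZ)), mul(SSZ, SZ))))
  →9  S(add(S(add(Z, mul(Z, SZ))), mul(add(Z, mul(Z, SZ)), mul(SSZ, SZ))))
  →10  S(S(add(add(Z, mul(Z, SZ)), mul(add(Z, mul(Z, SZ)), mul(SSZ, SZ)))))
  →11  S(S(add(mul(Z, SZ), mul(add(Z, mul(Z, SZ)), mul(SSZ, SZ)))))
  →12  S(S(add(Z, mul(add(Z, mul(Z, SZ)), mul(SSZ, SZ)))))
  →13  S(S(mul(add(Z, mul(Z, SZ)), mul(SSZ, SZ))))
  →14  S(S(mul(mul(Z, SZ), mul(SSZ, SZ))))
  →15  S(S(mul(Z, mul(SSZ, SZ))))
  →16  SSZ

Answer: normal form = SSZ  (in 16 steps)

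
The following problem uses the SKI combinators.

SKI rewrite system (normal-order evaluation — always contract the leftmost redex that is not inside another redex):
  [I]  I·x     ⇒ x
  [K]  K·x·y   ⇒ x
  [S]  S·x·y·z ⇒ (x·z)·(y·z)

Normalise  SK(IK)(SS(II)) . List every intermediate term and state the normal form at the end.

Answer: normal form = SSI  (in 3 steps)

Derivation:
  start: SK(IK)(SS(II))
  →1  K(SS(II))(IK(SS(II)))
  →2  SS(II)
  →3  SSI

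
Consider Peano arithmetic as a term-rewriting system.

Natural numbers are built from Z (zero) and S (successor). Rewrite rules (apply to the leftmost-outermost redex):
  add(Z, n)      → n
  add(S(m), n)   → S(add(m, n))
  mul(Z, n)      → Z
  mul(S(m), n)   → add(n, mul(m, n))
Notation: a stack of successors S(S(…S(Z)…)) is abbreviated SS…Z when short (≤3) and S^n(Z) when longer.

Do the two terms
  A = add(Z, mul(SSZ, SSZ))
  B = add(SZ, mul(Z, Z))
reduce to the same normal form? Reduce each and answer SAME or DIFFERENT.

Answer: DIFFERENT — A ⇓ S^4(Z), B ⇓ SZ

Reduction:
Term A:
  start: add(Z, mul(SSZ, SSZ))
  →1  mul(SSZ, SSZ)
  →2  add(SSZ, mul(SZ, SSZ))
  →3  S(add(SZ, mul(SZ, SSZ)))
  →4  S(S(add(Z, mul(SZ, SSZ))))
  →5  S(S(mul(SZ, SSZ)))
  →6  S(S(add(SSZ, mul(Z, SSZ))))
  →7  S(S(S(add(SZ, mul(Z, SSZ)))))
  →8  S(S(S(S(add(Z, mul(Z, SSZ))))))
  →9  S(S(S(S(mul(Z, SSZ)))))
  →10  S^4(Z)

Term B:
  start: add(SZ, mul(Z, Z))
  →1  S(add(Z, mul(Z, Z)))
  →2  S(mul(Z, Z))
  →3  SZ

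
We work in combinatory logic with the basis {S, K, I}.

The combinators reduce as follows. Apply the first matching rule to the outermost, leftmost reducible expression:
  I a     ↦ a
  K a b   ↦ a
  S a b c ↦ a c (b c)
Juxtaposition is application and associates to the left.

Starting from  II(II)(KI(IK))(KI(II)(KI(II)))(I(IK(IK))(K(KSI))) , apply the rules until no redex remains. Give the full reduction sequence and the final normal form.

  start: II(II)(KI(IK))(KI(II)(KI(II)))(I(IK(IK))(K(KSI)))
  step 1: I(II)(KI(IK))(KI(II)(KI(II)))(I(IK(IK))(K(KSI)))
  step 2: II(KI(IK))(KI(II)(KI(II)))(I(IK(IK))(K(KSI)))
  step 3: I(KI(IK))(KI(II)(KI(II)))(I(IK(IK))(K(KSI)))
  step 4: KI(IK)(KI(II)(KI(II)))(I(IK(IK))(K(KSI)))
  step 5: I(KI(II)(KI(II)))(I(IK(IK))(K(KSI)))
  step 6: KI(II)(KI(II))(I(IK(IK))(K(KSI)))
  step 7: I(KI(II))(I(IK(IK))(K(KSI)))
  step 8: KI(II)(I(IK(IK))(K(KSI)))
  step 9: I(I(IK(IK))(K(KSI)))
  step 10: I(IK(IK))(K(KSI))
  step 11: IK(IK)(K(KSI))
  step 12: K(IK)(K(KSI))
  step 13: IK
  step 14: K

Answer: normal form = K  (in 14 steps)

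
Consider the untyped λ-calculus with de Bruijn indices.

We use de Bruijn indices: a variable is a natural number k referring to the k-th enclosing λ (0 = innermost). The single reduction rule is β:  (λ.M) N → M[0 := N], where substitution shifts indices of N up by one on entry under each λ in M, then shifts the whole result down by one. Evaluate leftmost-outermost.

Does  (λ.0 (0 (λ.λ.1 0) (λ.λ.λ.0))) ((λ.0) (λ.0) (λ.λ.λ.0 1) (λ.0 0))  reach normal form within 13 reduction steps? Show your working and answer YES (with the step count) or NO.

  start: (λ.0 (0 (λ.λ.1 0) (λ.λ.λ.0))) ((λ.0) (λ.0) (λ.λ.λ.0 1) (λ.0 0))
  →1  (λ.0) (λ.0) (λ.λ.λ.0 1) (λ.0 0) ((λ.0) (λ.0) (λ.λ.λ.0 1) (λ.0 0) (λ.λ.1 0) (λ.λ.λ.0))
  →2  (λ.0) (λ.λ.λ.0 1) (λ.0 0) ((λ.0) (λ.0) (λ.λ.λ.0 1) (λ.0 0) (λ.λ.1 0) (λ.λ.λ.0))
  →3  (λ.λ.λ.0 1) (λ.0 0) ((λ.0) (λ.0) (λ.λ.λ.0 1) (λ.0 0) (λ.λ.1 0) (λ.λ.λ.0))
  →4  (λ.λ.0 1) ((λ.0) (λ.0) (λ.λ.λ.0 1) (λ.0 0) (λ.λ.1 0) (λ.λ.λ.0))
  →5  λ.0 ((λ.0) (λ.0) (λ.λ.λ.0 1) (λ.0 0) (λ.λ.1 0) (λ.λ.λ.0))
  →6  λ.0 ((λ.0) (λ.λ.λ.0 1) (λ.0 0) (λ.λ.1 0) (λ.λ.λ.0))
  →7  λ.0 ((λ.λ.λ.0 1) (λ.0 0) (λ.λ.1 0) (λ.λ.λ.0))
  →8  λ.0 ((λ.λ.0 1) (λ.λ.1 0) (λ.λ.λ.0))
  →9  λ.0 ((λ.0 (λ.λ.1 0)) (λ.λ.λ.0))
  →10  λ.0 ((λ.λ.λ.0) (λ.λ.1 0))
  →11  λ.0 (λ.λ.0)

Answer: YES — reaches normal form λ.0 (λ.λ.0) in 11 ≤ 13 steps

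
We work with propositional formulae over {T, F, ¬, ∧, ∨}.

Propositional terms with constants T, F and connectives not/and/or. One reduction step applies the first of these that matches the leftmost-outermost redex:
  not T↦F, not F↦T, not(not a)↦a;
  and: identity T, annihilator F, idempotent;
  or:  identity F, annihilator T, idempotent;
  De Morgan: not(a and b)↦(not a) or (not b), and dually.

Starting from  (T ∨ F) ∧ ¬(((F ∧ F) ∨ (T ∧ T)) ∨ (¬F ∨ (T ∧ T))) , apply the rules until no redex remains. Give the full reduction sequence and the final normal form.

Answer: normal form = F  (in 12 steps)

Working:
  start: (T ∨ F) ∧ ¬(((F ∧ F) ∨ (T ∧ T)) ∨ (¬F ∨ (T ∧ T)))
  [1] T ∧ ¬(((F ∧ F) ∨ (T ∧ T)) ∨ (¬F ∨ (T ∧ T)))
  [2] ¬(((F ∧ F) ∨ (T ∧ T)) ∨ (¬F ∨ (T ∧ T)))
  [3] ¬((F ∧ F) ∨ (T ∧ T)) ∧ ¬(¬F ∨ (T ∧ T))
  [4] (¬(F ∧ F) ∧ ¬(T ∧ T)) ∧ ¬(¬F ∨ (T ∧ T))
  [5] ((¬F ∨ ¬F) ∧ ¬(T ∧ T)) ∧ ¬(¬F ∨ (T ∧ T))
  [6] (¬F ∧ ¬(T ∧ T)) ∧ ¬(¬F ∨ (T ∧ T))
  [7] (T ∧ ¬(T ∧ T)) ∧ ¬(¬F ∨ (T ∧ T))
  [8] ¬(T ∧ T) ∧ ¬(¬F ∨ (T ∧ T))
  [9] (¬T ∨ ¬T) ∧ ¬(¬F ∨ (T ∧ T))
  [10] ¬T ∧ ¬(¬F ∨ (T ∧ T))
  [11] F ∧ ¬(¬F ∨ (T ∧ T))
  [12] F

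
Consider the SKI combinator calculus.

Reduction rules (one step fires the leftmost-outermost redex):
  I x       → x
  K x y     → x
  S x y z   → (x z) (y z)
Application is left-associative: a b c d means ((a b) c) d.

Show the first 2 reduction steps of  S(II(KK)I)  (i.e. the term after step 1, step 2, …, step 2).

Answer: after 2 steps: S(KKI)

Derivation:
  start: S(II(KK)I)
  [1] S(I(KK)I)
  [2] S(KKI)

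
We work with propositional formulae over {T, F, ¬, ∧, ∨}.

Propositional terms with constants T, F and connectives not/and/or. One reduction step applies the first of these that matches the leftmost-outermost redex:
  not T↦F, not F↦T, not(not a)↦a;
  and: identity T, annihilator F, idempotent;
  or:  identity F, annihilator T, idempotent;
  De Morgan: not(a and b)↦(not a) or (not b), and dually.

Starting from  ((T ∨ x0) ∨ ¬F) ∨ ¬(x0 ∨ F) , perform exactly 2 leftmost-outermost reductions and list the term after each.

  start: ((T ∨ x0) ∨ ¬F) ∨ ¬(x0 ∨ F)
  step 1: (T ∨ ¬F) ∨ ¬(x0 ∨ F)
  step 2: T ∨ ¬(x0 ∨ F)

Answer: after 2 steps: T ∨ ¬(x0 ∨ F)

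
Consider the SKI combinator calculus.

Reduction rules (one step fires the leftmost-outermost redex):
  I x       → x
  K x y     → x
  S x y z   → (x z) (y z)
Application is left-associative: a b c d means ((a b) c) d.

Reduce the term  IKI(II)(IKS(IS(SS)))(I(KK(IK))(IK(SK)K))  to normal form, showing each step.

Answer: normal form = S(K(SK))  (in 9 steps)

Reduction:
  start: IKI(II)(IKS(IS(SS)))(I(KK(IK))(IK(SK)K))
  [1] KI(II)(IKS(IS(SS)))(I(KK(IK))(IK(SK)K))
  [2] I(IKS(IS(SS)))(I(KK(IK))(IK(SK)K))
  [3] IKS(IS(SS))(I(KK(IK))(IK(SK)K))
  [4] KS(IS(SS))(I(KK(IK))(IK(SK)K))
  [5] S(I(KK(IK))(IK(SK)K))
  [6] S(KK(IK)(IK(SK)K))
  [7] S(K(IK(SK)K))
  [8] S(K(K(SK)K))
  [9] S(K(SK))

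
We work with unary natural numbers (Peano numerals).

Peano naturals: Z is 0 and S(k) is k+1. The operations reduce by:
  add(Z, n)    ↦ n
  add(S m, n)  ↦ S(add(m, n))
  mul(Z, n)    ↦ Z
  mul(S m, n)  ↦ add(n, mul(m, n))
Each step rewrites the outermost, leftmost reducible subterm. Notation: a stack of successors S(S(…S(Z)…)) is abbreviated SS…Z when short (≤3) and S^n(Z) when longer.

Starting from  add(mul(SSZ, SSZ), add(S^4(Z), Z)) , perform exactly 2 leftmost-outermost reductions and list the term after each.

  start: add(mul(SSZ, SSZ), add(S^4(Z), Z))
  [1] add(add(SSZ, mul(SZ, SSZ)), add(S^4(Z), Z))
  [2] add(S(add(SZ, mul(SZ, SSZ))), add(S^4(Z), Z))

Answer: after 2 steps: add(S(add(SZ, mul(SZ, SSZ))), add(S^4(Z), Z))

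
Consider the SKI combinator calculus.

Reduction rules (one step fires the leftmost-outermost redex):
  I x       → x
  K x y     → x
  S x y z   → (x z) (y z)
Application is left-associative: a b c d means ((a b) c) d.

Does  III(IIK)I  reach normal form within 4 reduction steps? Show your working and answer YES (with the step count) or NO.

Answer: NO — after 4 steps the term is IKI, not yet normal

Reduction:
  start: III(IIK)I
  [1] II(IIK)I
  [2] I(IIK)I
  [3] IIKI
  [4] IKI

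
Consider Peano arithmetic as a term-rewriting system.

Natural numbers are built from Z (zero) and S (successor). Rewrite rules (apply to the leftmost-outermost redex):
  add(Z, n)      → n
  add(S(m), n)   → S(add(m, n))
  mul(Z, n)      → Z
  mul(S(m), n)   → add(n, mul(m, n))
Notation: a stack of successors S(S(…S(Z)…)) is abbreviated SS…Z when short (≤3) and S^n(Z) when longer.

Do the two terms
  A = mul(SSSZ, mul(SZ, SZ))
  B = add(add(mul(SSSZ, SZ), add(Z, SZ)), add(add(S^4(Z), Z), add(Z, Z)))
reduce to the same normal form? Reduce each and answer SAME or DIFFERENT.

Answer: DIFFERENT — A ⇓ SSSZ, B ⇓ S^8(Z)

Working:
Term A:
  start: mul(SSSZ, mul(SZ, SZ))
  →1  add(mul(SZ, SZ), mul(SSZ, mul(SZ, SZ)))
  →2  add(add(SZ, mul(Z, SZ)), mul(SSZ, mul(SZ, SZ)))
  →3  add(S(add(Z, mul(Z, SZ))), mul(SSZ, mul(SZ, SZ)))
  →4  S(add(add(Z, mul(Z, SZ)), mul(SSZ, mul(SZ, SZ))))
  →5  S(add(mul(Z, SZ), mul(SSZ, mul(SZ, SZ))))
  →6  S(add(Z, mul(SSZ, mul(SZ, SZ))))
  →7  S(mul(SSZ, mul(SZ, SZ)))
  →8  S(add(mul(SZ, SZ), mul(SZ, mul(SZ, SZ))))
  →9  S(add(add(SZ, mul(Z, SZ)), mul(SZ, mul(SZ, SZ))))
  →10  S(add(S(add(Z, mul(Z, SZ))), mul(SZ, mul(SZ, SZ))))
  →11  S(S(add(add(Z, mul(Z, SZ)), mul(SZ, mul(SZ, SZ)))))
  →12  S(S(add(mul(Z, SZ), mul(SZ, mul(SZ, SZ)))))
  →13  S(S(add(Z, mul(SZ, mul(SZ, SZ)))))
  →14  S(S(mul(SZ, mul(SZ, SZ))))
  →15  S(S(add(mul(SZ, SZ), mul(Z, mul(SZ, SZ)))))
  →16  S(S(add(add(SZ, mul(Z, SZ)), mul(Z, mul(SZ, SZ)))))
  →17  S(S(add(S(add(Z, mul(Z, SZ))), mul(Z, mul(SZ, SZ)))))
  →18  S(S(S(add(add(Z, mul(Z, SZ)), mul(Z, mul(SZ, SZ))))))
  →19  S(S(S(add(mul(Z, SZ), mul(Z, mul(SZ, SZ))))))
  →20  S(S(S(add(Z, mul(Z, mul(SZ, SZ))))))
  →21  S(S(S(mul(Z, mul(SZ, SZ)))))
  →22  SSSZ

Term B:
  start: add(add(mul(SSSZ, SZ), add(Z, SZ)), add(add(S^4(Z), Z), add(Z, Z)))
  →1  add(add(add(SZ, mul(SSZ, SZ)), add(Z, SZ)), add(add(S^4(Z), Z), add(Z, Z)))
  →2  add(add(S(add(Z, mul(SSZ, SZ))), add(Z, SZ)), add(add(S^4(Z), Z), add(Z, Z)))
  →3  add(S(add(add(Z, mul(SSZ, SZ)), add(Z, SZ))), add(add(S^4(Z), Z), add(Z, Z)))
  →4  S(add(add(add(Z, mul(SSZ, SZ)), add(Z, SZ)), add(add(S^4(Z), Z), add(Z, Z))))
  →5  S(add(add(mul(SSZ, SZ), add(Z, SZ)), add(add(S^4(Z), Z), add(Z, Z))))
  →6  S(add(add(add(SZ, mul(SZ, SZ)), add(Z, SZ)), add(add(S^4(Z), Z), add(Z, Z))))
  →7  S(add(add(S(add(Z, mul(SZ, SZ))), add(Z, SZ)), add(add(S^4(Z), Z), add(Z, Z))))
  →8  S(add(S(add(add(Z, mul(SZ, SZ)), add(Z, SZ))), add(add(S^4(Z), Z), add(Z, Z))))
  →9  S(S(add(add(add(Z, mul(SZ, SZ)), add(Z, SZ)), add(add(S^4(Z), Z), add(Z, Z)))))
  →10  S(S(add(add(mul(SZ, SZ), add(Z, SZ)), add(add(S^4(Z), Z), add(Z, Z)))))
  →11  S(S(add(add(add(SZ, mul(Z, SZ)), add(Z, SZ)), add(add(S^4(Z), Z), add(Z, Z)))))
  →12  S(S(add(add(S(add(Z, mul(Z, SZ))), add(Z, SZ)), add(add(S^4(Z), Z), add(Z, Z)))))
  →13  S(S(add(S(add(add(Z, mul(Z, SZ)), add(Z, SZ))), add(add(S^4(Z), Z), add(Z, Z)))))
  →14  S(S(S(add(add(add(Z, mul(Z, SZ)), add(Z, SZ)), add(add(S^4(Z), Z), add(Z, Z))))))
  →15  S(S(S(add(add(mul(Z, SZ), add(Z, SZ)), add(add(S^4(Z), Z), add(Z, Z))))))
  →16  S(S(S(add(add(Z, add(Z, SZ)), add(add(S^4(Z), Z), add(Z, Z))))))
  →17  S(S(S(add(add(Z, SZ), add(add(S^4(Z), Z), add(Z, Z))))))
  →18  S(S(S(add(SZ, add(add(S^4(Z), Z), add(Z, Z))))))
  →19  S(S(S(S(add(Z, add(add(S^4(Z), Z), add(Z, Z)))))))
  →20  S(S(S(S(add(add(S^4(Z), Z), add(Z, Z))))))
  →21  S(S(S(S(add(S(add(SSSZ, Z)), add(Z, Z))))))
  →22  S(S(S(S(S(add(add(SSSZ, Z), add(Z, Z)))))))
  →23  S(S(S(S(S(add(S(add(SSZ, Z)), add(Z, Z)))))))
  →24  S(S(S(S(S(S(add(add(SSZ, Z), add(Z, Z))))))))
  →25  S(S(S(S(S(S(add(S(add(SZ, Z)), add(Z, Z))))))))
  →26  S(S(S(S(S(S(S(add(add(SZ, Z), add(Z, Z)))))))))
  →27  S(S(S(S(S(S(S(add(S(add(Z, Z)), add(Z, Z)))))))))
  →28  S(S(S(S(S(S(S(S(add(add(Z, Z), add(Z, Z))))))))))
  →29  S(S(S(S(S(S(S(S(add(Z, add(Z, Z))))))))))
  →30  S(S(S(S(S(S(S(S(add(Z, Z)))))))))
  →31  S^8(Z)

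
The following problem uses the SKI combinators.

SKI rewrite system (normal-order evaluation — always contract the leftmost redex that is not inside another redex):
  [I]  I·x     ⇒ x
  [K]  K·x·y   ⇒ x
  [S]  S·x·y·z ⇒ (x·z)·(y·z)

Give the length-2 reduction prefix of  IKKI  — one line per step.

  start: IKKI
  [1] KKI
  [2] K

Answer: after 2 steps: K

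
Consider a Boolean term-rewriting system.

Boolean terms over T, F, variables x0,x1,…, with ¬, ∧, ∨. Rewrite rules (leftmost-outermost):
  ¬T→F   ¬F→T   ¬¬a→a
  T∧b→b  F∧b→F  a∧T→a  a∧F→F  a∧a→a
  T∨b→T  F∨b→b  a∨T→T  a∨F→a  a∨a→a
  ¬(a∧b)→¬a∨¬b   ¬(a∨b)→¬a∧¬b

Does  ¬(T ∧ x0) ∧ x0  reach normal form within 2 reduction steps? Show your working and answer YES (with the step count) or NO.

  start: ¬(T ∧ x0) ∧ x0
  →1  (¬T ∨ ¬x0) ∧ x0
  →2  (F ∨ ¬x0) ∧ x0

Answer: NO — after 2 steps the term is (F ∨ ¬x0) ∧ x0, not yet normal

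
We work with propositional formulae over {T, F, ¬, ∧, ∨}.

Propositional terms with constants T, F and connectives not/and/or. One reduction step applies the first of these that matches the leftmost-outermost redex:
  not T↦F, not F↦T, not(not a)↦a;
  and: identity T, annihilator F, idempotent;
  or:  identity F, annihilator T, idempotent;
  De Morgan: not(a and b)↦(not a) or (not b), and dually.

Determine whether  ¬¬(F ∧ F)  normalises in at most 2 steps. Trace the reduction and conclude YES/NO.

  start: ¬¬(F ∧ F)
  step 1: F ∧ F
  step 2: F

Answer: YES — reaches normal form F in 2 ≤ 2 steps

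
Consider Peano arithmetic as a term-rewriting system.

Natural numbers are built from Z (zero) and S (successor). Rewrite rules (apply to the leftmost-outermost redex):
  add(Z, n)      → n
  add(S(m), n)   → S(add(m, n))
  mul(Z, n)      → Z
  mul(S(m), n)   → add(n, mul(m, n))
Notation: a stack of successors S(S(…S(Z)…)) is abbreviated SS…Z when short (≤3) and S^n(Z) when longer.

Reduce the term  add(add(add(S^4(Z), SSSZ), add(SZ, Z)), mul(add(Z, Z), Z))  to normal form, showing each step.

Answer: normal form = S^8(Z)  (in 26 steps)

Reduction:
  start: add(add(add(S^4(Z), SSSZ), add(SZ, Z)), mul(add(Z, Z), Z))
  [1] add(add(S(add(SSSZ, SSSZ)), add(SZ, Z)), mul(add(Z, Z), Z))
  [2] add(S(add(add(SSSZ, SSSZ), add(SZ, Z))), mul(add(Z, Z), Z))
  [3] S(add(add(add(SSSZ, SSSZ), add(SZ, Z)), mul(add(Z, Z), Z)))
  [4] S(add(add(S(add(SSZ, SSSZ)), add(SZ, Z)), mul(add(Z, Z), Z)))
  [5] S(add(S(add(add(SSZ, SSSZ), add(SZ, Z))), mul(add(Z, Z), Z)))
  [6] S(S(add(add(add(SSZ, SSSZ), add(SZ, Z)), mul(add(Z, Z), Z))))
  [7] S(S(add(add(S(add(SZ, SSSZ)), add(SZ, Z)), mul(add(Z, Z), Z))))
  [8] S(S(add(S(add(add(SZ, SSSZ), add(SZ, Z))), mul(add(Z, Z), Z))))
  [9] S(S(S(add(add(add(SZ, SSSZ), add(SZ, Z)), mul(add(Z, Z), Z)))))
  [10] S(S(S(add(add(S(add(Z, SSSZ)), add(SZ, Z)), mul(add(Z, Z), Z)))))
  [11] S(S(S(add(S(add(add(Z, SSSZ), add(SZ, Z))), mul(add(Z, Z), Z)))))
  [12] S(S(S(S(add(add(add(Z, SSSZ), add(SZ, Z)), mul(add(Z, Z), Z))))))
  [13] S(S(S(S(add(add(SSSZ, add(SZ, Z)), mul(add(Z, Z), Z))))))
  [14] S(S(S(S(add(S(add(SSZ, add(SZ, Z))), mul(add(Z, Z), Z))))))
  [15] S(S(S(S(S(add(add(SSZ, add(SZ, Z)), mul(add(Z, Z), Z)))))))
  [16] S(S(S(S(S(add(S(add(SZ, add(SZ, Z))), mul(add(Z, Z), Z)))))))
  [17] S(S(S(S(S(S(add(add(SZ, add(SZ, Z)), mul(add(Z, Z), Z))))))))
  [18] S(S(S(S(S(S(add(S(add(Z, add(SZ, Z))), mul(add(Z, Z), Z))))))))
  [19] S(S(S(S(S(S(S(add(add(Z, add(SZ, Z)), mul(add(Z, Z), Z)))))))))
  [20] S(S(S(S(S(S(S(add(add(SZ, Z), mul(add(Z, Z), Z)))))))))
  [21] S(S(S(S(S(S(S(add(S(add(Z, Z)), mul(add(Z, Z), Z)))))))))
  [22] S(S(S(S(S(S(S(S(add(add(Z, Z), mul(add(Z, Z), Z))))))))))
  [23] S(S(S(S(S(S(S(S(add(Z, mul(add(Z, Z), Z))))))))))
  [24] S(S(S(S(S(S(S(S(mul(add(Z, Z), Z)))))))))
  [25] S(S(S(S(S(S(S(S(mul(Z, Z)))))))))
  [26] S^8(Z)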